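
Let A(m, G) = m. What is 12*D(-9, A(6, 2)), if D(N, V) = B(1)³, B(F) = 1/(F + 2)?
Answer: 4/9 ≈ 0.44444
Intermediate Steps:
B(F) = 1/(2 + F)
D(N, V) = 1/27 (D(N, V) = (1/(2 + 1))³ = (1/3)³ = (⅓)³ = 1/27)
12*D(-9, A(6, 2)) = 12*(1/27) = 4/9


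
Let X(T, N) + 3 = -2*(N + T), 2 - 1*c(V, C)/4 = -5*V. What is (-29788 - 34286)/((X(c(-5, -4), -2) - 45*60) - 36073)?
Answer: 32037/19294 ≈ 1.6605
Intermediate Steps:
c(V, C) = 8 + 20*V (c(V, C) = 8 - (-20)*V = 8 + 20*V)
X(T, N) = -3 - 2*N - 2*T (X(T, N) = -3 - 2*(N + T) = -3 + (-2*N - 2*T) = -3 - 2*N - 2*T)
(-29788 - 34286)/((X(c(-5, -4), -2) - 45*60) - 36073) = (-29788 - 34286)/(((-3 - 2*(-2) - 2*(8 + 20*(-5))) - 45*60) - 36073) = -64074/(((-3 + 4 - 2*(8 - 100)) - 2700) - 36073) = -64074/(((-3 + 4 - 2*(-92)) - 2700) - 36073) = -64074/(((-3 + 4 + 184) - 2700) - 36073) = -64074/((185 - 2700) - 36073) = -64074/(-2515 - 36073) = -64074/(-38588) = -64074*(-1/38588) = 32037/19294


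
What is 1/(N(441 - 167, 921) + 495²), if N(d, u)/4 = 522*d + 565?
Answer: 1/819397 ≈ 1.2204e-6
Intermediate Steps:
N(d, u) = 2260 + 2088*d (N(d, u) = 4*(522*d + 565) = 4*(565 + 522*d) = 2260 + 2088*d)
1/(N(441 - 167, 921) + 495²) = 1/((2260 + 2088*(441 - 167)) + 495²) = 1/((2260 + 2088*274) + 245025) = 1/((2260 + 572112) + 245025) = 1/(574372 + 245025) = 1/819397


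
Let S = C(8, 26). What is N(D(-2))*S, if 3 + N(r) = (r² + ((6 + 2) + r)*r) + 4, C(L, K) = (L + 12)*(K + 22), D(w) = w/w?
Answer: 10560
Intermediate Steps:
D(w) = 1
C(L, K) = (12 + L)*(22 + K)
S = 960 (S = 264 + 12*26 + 22*8 + 26*8 = 264 + 312 + 176 + 208 = 960)
N(r) = 1 + r² + r*(8 + r) (N(r) = -3 + ((r² + ((6 + 2) + r)*r) + 4) = -3 + ((r² + (8 + r)*r) + 4) = -3 + ((r² + r*(8 + r)) + 4) = -3 + (4 + r² + r*(8 + r)) = 1 + r² + r*(8 + r))
N(D(-2))*S = (1 + 2*1² + 8*1)*960 = (1 + 2*1 + 8)*960 = (1 + 2 + 8)*960 = 11*960 = 10560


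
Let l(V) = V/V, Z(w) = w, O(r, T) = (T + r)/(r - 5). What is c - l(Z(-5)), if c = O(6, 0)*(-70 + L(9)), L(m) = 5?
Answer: -391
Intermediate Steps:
O(r, T) = (T + r)/(-5 + r)
l(V) = 1
c = -390 (c = ((0 + 6)/(-5 + 6))*(-70 + 5) = (6/1)*(-65) = (1*6)*(-65) = 6*(-65) = -390)
c - l(Z(-5)) = -390 - 1*1 = -390 - 1 = -391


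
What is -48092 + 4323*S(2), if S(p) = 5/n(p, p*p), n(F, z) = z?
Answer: -170753/4 ≈ -42688.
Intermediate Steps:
S(p) = 5/p**2 (S(p) = 5/((p*p)) = 5/(p**2) = 5/p**2)
-48092 + 4323*S(2) = -48092 + 4323*(5/2**2) = -48092 + 4323*(5*(1/4)) = -48092 + 4323*(5/4) = -48092 + 21615/4 = -170753/4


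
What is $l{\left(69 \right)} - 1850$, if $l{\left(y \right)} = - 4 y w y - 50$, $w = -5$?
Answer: $93320$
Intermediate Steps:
$l{\left(y \right)} = -50 + 20 y^{2}$ ($l{\left(y \right)} = - 4 y \left(-5\right) y - 50 = 20 y y - 50 = 20 y^{2} - 50 = -50 + 20 y^{2}$)
$l{\left(69 \right)} - 1850 = \left(-50 + 20 \cdot 69^{2}\right) - 1850 = \left(-50 + 20 \cdot 4761\right) - 1850 = \left(-50 + 95220\right) - 1850 = 95170 - 1850 = 93320$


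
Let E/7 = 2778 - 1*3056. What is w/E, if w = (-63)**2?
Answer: -567/278 ≈ -2.0396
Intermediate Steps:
w = 3969
E = -1946 (E = 7*(2778 - 1*3056) = 7*(2778 - 3056) = 7*(-278) = -1946)
w/E = 3969/(-1946) = 3969*(-1/1946) = -567/278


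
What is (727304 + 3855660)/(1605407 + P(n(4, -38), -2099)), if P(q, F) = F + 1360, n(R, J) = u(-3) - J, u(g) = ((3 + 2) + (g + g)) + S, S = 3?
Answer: 1145741/401167 ≈ 2.8560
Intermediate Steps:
u(g) = 8 + 2*g (u(g) = ((3 + 2) + (g + g)) + 3 = (5 + 2*g) + 3 = 8 + 2*g)
n(R, J) = 2 - J (n(R, J) = (8 + 2*(-3)) - J = (8 - 6) - J = 2 - J)
P(q, F) = 1360 + F
(727304 + 3855660)/(1605407 + P(n(4, -38), -2099)) = (727304 + 3855660)/(1605407 + (1360 - 2099)) = 4582964/(1605407 - 739) = 4582964/1604668 = 4582964*(1/1604668) = 1145741/401167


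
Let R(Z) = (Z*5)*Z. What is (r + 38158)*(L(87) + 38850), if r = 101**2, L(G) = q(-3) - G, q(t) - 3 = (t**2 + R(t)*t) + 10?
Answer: 1869075350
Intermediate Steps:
R(Z) = 5*Z**2 (R(Z) = (5*Z)*Z = 5*Z**2)
q(t) = 13 + t**2 + 5*t**3 (q(t) = 3 + ((t**2 + (5*t**2)*t) + 10) = 3 + ((t**2 + 5*t**3) + 10) = 3 + (10 + t**2 + 5*t**3) = 13 + t**2 + 5*t**3)
L(G) = -113 - G (L(G) = (13 + (-3)**2 + 5*(-3)**3) - G = (13 + 9 + 5*(-27)) - G = (13 + 9 - 135) - G = -113 - G)
r = 10201
(r + 38158)*(L(87) + 38850) = (10201 + 38158)*((-113 - 1*87) + 38850) = 48359*((-113 - 87) + 38850) = 48359*(-200 + 38850) = 48359*38650 = 1869075350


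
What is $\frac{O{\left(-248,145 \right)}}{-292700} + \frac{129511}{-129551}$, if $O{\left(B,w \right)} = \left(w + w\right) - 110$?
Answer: $- \frac{1896559444}{1895978885} \approx -1.0003$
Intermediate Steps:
$O{\left(B,w \right)} = -110 + 2 w$ ($O{\left(B,w \right)} = 2 w - 110 = -110 + 2 w$)
$\frac{O{\left(-248,145 \right)}}{-292700} + \frac{129511}{-129551} = \frac{-110 + 2 \cdot 145}{-292700} + \frac{129511}{-129551} = \left(-110 + 290\right) \left(- \frac{1}{292700}\right) + 129511 \left(- \frac{1}{129551}\right) = 180 \left(- \frac{1}{292700}\right) - \frac{129511}{129551} = - \frac{9}{14635} - \frac{129511}{129551} = - \frac{1896559444}{1895978885}$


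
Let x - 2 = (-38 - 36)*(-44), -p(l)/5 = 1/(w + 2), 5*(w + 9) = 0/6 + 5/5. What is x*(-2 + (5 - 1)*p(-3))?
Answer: 52128/17 ≈ 3066.4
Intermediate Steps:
w = -44/5 (w = -9 + (0/6 + 5/5)/5 = -9 + (0*(1/6) + 5*(1/5))/5 = -9 + (0 + 1)/5 = -9 + (1/5)*1 = -9 + 1/5 = -44/5 ≈ -8.8000)
p(l) = 25/34 (p(l) = -5/(-44/5 + 2) = -5/(-34/5) = -5*(-5/34) = 25/34)
x = 3258 (x = 2 + (-38 - 36)*(-44) = 2 - 74*(-44) = 2 + 3256 = 3258)
x*(-2 + (5 - 1)*p(-3)) = 3258*(-2 + (5 - 1)*(25/34)) = 3258*(-2 + 4*(25/34)) = 3258*(-2 + 50/17) = 3258*(16/17) = 52128/17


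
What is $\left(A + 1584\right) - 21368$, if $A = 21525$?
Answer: $1741$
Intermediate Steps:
$\left(A + 1584\right) - 21368 = \left(21525 + 1584\right) - 21368 = 23109 - 21368 = 1741$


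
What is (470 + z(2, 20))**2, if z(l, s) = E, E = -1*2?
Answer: 219024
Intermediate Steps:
E = -2
z(l, s) = -2
(470 + z(2, 20))**2 = (470 - 2)**2 = 468**2 = 219024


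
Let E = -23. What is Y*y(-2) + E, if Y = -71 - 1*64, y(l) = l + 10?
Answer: -1103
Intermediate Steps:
y(l) = 10 + l
Y = -135 (Y = -71 - 64 = -135)
Y*y(-2) + E = -135*(10 - 2) - 23 = -135*8 - 23 = -1080 - 23 = -1103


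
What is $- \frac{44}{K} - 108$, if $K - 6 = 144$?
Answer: $- \frac{8122}{75} \approx -108.29$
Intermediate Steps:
$K = 150$ ($K = 6 + 144 = 150$)
$- \frac{44}{K} - 108 = - \frac{44}{150} - 108 = \left(-44\right) \frac{1}{150} - 108 = - \frac{22}{75} - 108 = - \frac{8122}{75}$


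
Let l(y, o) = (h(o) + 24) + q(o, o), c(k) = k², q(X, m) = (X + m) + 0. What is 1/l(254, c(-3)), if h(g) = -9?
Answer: 1/33 ≈ 0.030303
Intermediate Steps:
q(X, m) = X + m
l(y, o) = 15 + 2*o (l(y, o) = (-9 + 24) + (o + o) = 15 + 2*o)
1/l(254, c(-3)) = 1/(15 + 2*(-3)²) = 1/(15 + 2*9) = 1/(15 + 18) = 1/33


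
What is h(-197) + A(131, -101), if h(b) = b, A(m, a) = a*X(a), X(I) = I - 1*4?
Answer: 10408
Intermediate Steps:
X(I) = -4 + I (X(I) = I - 4 = -4 + I)
A(m, a) = a*(-4 + a)
h(-197) + A(131, -101) = -197 - 101*(-4 - 101) = -197 - 101*(-105) = -197 + 10605 = 10408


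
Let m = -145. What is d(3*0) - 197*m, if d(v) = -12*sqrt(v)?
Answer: 28565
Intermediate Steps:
d(3*0) - 197*m = -12*sqrt(3*0) - 197*(-145) = -12*sqrt(0) + 28565 = -12*0 + 28565 = 0 + 28565 = 28565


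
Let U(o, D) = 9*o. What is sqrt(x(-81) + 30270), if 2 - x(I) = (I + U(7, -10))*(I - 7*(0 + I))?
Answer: 2*sqrt(9755) ≈ 197.53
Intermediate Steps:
x(I) = 2 + 6*I*(63 + I) (x(I) = 2 - (I + 9*7)*(I - 7*(0 + I)) = 2 - (I + 63)*(I - 7*I) = 2 - (63 + I)*(-6*I) = 2 - (-6)*I*(63 + I) = 2 + 6*I*(63 + I))
sqrt(x(-81) + 30270) = sqrt((2 + 6*(-81)**2 + 378*(-81)) + 30270) = sqrt((2 + 6*6561 - 30618) + 30270) = sqrt((2 + 39366 - 30618) + 30270) = sqrt(8750 + 30270) = sqrt(39020) = 2*sqrt(9755)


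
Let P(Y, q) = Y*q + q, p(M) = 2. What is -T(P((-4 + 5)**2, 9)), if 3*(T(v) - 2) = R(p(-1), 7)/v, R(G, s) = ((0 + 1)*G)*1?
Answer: -55/27 ≈ -2.0370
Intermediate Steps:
P(Y, q) = q + Y*q
R(G, s) = G (R(G, s) = (1*G)*1 = G*1 = G)
T(v) = 2 + 2/(3*v) (T(v) = 2 + (2/v)/3 = 2 + 2/(3*v))
-T(P((-4 + 5)**2, 9)) = -(2 + 2/(3*((9*(1 + (-4 + 5)**2))))) = -(2 + 2/(3*((9*(1 + 1**2))))) = -(2 + 2/(3*((9*(1 + 1))))) = -(2 + 2/(3*((9*2)))) = -(2 + (2/3)/18) = -(2 + (2/3)*(1/18)) = -(2 + 1/27) = -1*55/27 = -55/27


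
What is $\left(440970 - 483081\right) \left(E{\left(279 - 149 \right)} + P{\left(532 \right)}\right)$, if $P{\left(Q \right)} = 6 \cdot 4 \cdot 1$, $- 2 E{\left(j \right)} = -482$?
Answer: $-11159415$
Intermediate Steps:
$E{\left(j \right)} = 241$ ($E{\left(j \right)} = \left(- \frac{1}{2}\right) \left(-482\right) = 241$)
$P{\left(Q \right)} = 24$ ($P{\left(Q \right)} = 24 \cdot 1 = 24$)
$\left(440970 - 483081\right) \left(E{\left(279 - 149 \right)} + P{\left(532 \right)}\right) = \left(440970 - 483081\right) \left(241 + 24\right) = \left(-42111\right) 265 = -11159415$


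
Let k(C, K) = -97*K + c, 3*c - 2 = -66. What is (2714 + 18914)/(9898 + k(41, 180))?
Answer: -32442/11375 ≈ -2.8520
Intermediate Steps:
c = -64/3 (c = ⅔ + (⅓)*(-66) = ⅔ - 22 = -64/3 ≈ -21.333)
k(C, K) = -64/3 - 97*K (k(C, K) = -97*K - 64/3 = -64/3 - 97*K)
(2714 + 18914)/(9898 + k(41, 180)) = (2714 + 18914)/(9898 + (-64/3 - 97*180)) = 21628/(9898 + (-64/3 - 17460)) = 21628/(9898 - 52444/3) = 21628/(-22750/3) = 21628*(-3/22750) = -32442/11375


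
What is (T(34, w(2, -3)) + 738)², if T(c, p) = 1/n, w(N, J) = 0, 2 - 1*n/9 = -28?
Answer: 39704946121/72900 ≈ 5.4465e+5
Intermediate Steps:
n = 270 (n = 18 - 9*(-28) = 18 + 252 = 270)
T(c, p) = 1/270
(T(34, w(2, -3)) + 738)² = (1/270 + 738)² = (199261/270)² = 39704946121/72900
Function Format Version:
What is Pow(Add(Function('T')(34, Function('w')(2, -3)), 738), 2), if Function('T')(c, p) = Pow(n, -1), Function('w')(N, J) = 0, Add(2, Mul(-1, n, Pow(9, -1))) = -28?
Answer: Rational(39704946121, 72900) ≈ 5.4465e+5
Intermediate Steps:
n = 270 (n = Add(18, Mul(-9, -28)) = Add(18, 252) = 270)
Function('T')(c, p) = Rational(1, 270) (Function('T')(c, p) = Pow(270, -1) = Rational(1, 270))
Pow(Add(Function('T')(34, Function('w')(2, -3)), 738), 2) = Pow(Add(Rational(1, 270), 738), 2) = Pow(Rational(199261, 270), 2) = Rational(39704946121, 72900)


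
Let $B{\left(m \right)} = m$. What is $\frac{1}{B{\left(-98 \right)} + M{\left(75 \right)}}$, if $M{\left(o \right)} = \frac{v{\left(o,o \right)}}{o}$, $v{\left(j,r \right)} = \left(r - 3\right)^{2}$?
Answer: $- \frac{25}{722} \approx -0.034626$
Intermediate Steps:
$v{\left(j,r \right)} = \left(-3 + r\right)^{2}$
$M{\left(o \right)} = \frac{\left(-3 + o\right)^{2}}{o}$
$\frac{1}{B{\left(-98 \right)} + M{\left(75 \right)}} = \frac{1}{-98 + \frac{\left(-3 + 75\right)^{2}}{75}} = \frac{1}{-98 + \frac{72^{2}}{75}} = \frac{1}{-98 + \frac{1}{75} \cdot 5184} = \frac{1}{-98 + \frac{1728}{25}} = \frac{1}{- \frac{722}{25}} = - \frac{25}{722}$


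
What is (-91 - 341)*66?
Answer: -28512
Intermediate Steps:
(-91 - 341)*66 = -432*66 = -28512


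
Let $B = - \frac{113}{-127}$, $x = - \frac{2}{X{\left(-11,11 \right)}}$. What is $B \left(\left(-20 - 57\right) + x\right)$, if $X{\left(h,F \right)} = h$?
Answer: $- \frac{95485}{1397} \approx -68.35$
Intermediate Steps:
$x = \frac{2}{11}$ ($x = - \frac{2}{-11} = \left(-2\right) \left(- \frac{1}{11}\right) = \frac{2}{11} \approx 0.18182$)
$B = \frac{113}{127}$ ($B = \left(-113\right) \left(- \frac{1}{127}\right) = \frac{113}{127} \approx 0.88976$)
$B \left(\left(-20 - 57\right) + x\right) = \frac{113 \left(\left(-20 - 57\right) + \frac{2}{11}\right)}{127} = \frac{113 \left(-77 + \frac{2}{11}\right)}{127} = \frac{113}{127} \left(- \frac{845}{11}\right) = - \frac{95485}{1397}$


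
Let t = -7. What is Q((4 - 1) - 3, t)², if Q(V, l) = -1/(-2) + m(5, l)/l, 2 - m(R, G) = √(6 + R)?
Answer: 53/196 + 3*√11/49 ≈ 0.47347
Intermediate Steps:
m(R, G) = 2 - √(6 + R)
Q(V, l) = ½ + (2 - √11)/l (Q(V, l) = -1/(-2) + (2 - √(6 + 5))/l = -1*(-½) + (2 - √11)/l = ½ + (2 - √11)/l)
Q((4 - 1) - 3, t)² = ((2 + (½)*(-7) - √11)/(-7))² = (-(2 - 7/2 - √11)/7)² = (-(-3/2 - √11)/7)² = (3/14 + √11/7)²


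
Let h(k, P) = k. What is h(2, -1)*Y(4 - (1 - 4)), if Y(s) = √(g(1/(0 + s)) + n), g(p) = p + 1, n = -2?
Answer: 2*I*√42/7 ≈ 1.8516*I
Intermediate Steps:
g(p) = 1 + p
Y(s) = √(-1 + 1/s) (Y(s) = √((1 + 1/(0 + s)) - 2) = √((1 + 1/s) - 2) = √(-1 + 1/s))
h(2, -1)*Y(4 - (1 - 4)) = 2*√((1 - (4 - (1 - 4)))/(4 - (1 - 4))) = 2*√((1 - (4 - 1*(-3)))/(4 - 1*(-3))) = 2*√((1 - (4 + 3))/(4 + 3)) = 2*√((1 - 1*7)/7) = 2*√((1 - 7)/7) = 2*√((⅐)*(-6)) = 2*√(-6/7) = 2*(I*√42/7) = 2*I*√42/7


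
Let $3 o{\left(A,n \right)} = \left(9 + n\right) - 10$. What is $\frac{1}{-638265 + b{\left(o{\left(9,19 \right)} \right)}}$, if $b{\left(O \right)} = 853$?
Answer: $- \frac{1}{637412} \approx -1.5688 \cdot 10^{-6}$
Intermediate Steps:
$o{\left(A,n \right)} = - \frac{1}{3} + \frac{n}{3}$ ($o{\left(A,n \right)} = \frac{\left(9 + n\right) - 10}{3} = \frac{-1 + n}{3} = - \frac{1}{3} + \frac{n}{3}$)
$\frac{1}{-638265 + b{\left(o{\left(9,19 \right)} \right)}} = \frac{1}{-638265 + 853} = \frac{1}{-637412} = - \frac{1}{637412}$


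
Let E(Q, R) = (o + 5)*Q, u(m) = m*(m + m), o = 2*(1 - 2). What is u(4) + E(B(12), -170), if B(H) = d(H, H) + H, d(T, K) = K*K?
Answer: 500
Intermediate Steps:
d(T, K) = K**2
B(H) = H + H**2 (B(H) = H**2 + H = H + H**2)
o = -2 (o = 2*(-1) = -2)
u(m) = 2*m**2 (u(m) = m*(2*m) = 2*m**2)
E(Q, R) = 3*Q (E(Q, R) = (-2 + 5)*Q = 3*Q)
u(4) + E(B(12), -170) = 2*4**2 + 3*(12*(1 + 12)) = 2*16 + 3*(12*13) = 32 + 3*156 = 32 + 468 = 500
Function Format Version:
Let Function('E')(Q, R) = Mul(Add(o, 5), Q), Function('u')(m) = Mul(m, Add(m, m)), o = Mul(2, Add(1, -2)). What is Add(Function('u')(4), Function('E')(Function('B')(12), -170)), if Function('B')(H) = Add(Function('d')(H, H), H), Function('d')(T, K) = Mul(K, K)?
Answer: 500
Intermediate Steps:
Function('d')(T, K) = Pow(K, 2)
Function('B')(H) = Add(H, Pow(H, 2)) (Function('B')(H) = Add(Pow(H, 2), H) = Add(H, Pow(H, 2)))
o = -2 (o = Mul(2, -1) = -2)
Function('u')(m) = Mul(2, Pow(m, 2)) (Function('u')(m) = Mul(m, Mul(2, m)) = Mul(2, Pow(m, 2)))
Function('E')(Q, R) = Mul(3, Q) (Function('E')(Q, R) = Mul(Add(-2, 5), Q) = Mul(3, Q))
Add(Function('u')(4), Function('E')(Function('B')(12), -170)) = Add(Mul(2, Pow(4, 2)), Mul(3, Mul(12, Add(1, 12)))) = Add(Mul(2, 16), Mul(3, Mul(12, 13))) = Add(32, Mul(3, 156)) = Add(32, 468) = 500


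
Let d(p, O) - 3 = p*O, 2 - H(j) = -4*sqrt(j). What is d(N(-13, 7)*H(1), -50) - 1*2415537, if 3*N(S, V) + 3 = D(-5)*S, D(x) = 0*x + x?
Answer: -2421734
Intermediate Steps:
D(x) = x (D(x) = 0 + x = x)
N(S, V) = -1 - 5*S/3 (N(S, V) = -1 + (-5*S)/3 = -1 - 5*S/3)
H(j) = 2 + 4*sqrt(j) (H(j) = 2 - (-4)*sqrt(j) = 2 + 4*sqrt(j))
d(p, O) = 3 + O*p (d(p, O) = 3 + p*O = 3 + O*p)
d(N(-13, 7)*H(1), -50) - 1*2415537 = (3 - 50*(-1 - 5/3*(-13))*(2 + 4*sqrt(1))) - 1*2415537 = (3 - 50*(-1 + 65/3)*(2 + 4*1)) - 2415537 = (3 - 3100*(2 + 4)/3) - 2415537 = (3 - 3100*6/3) - 2415537 = (3 - 50*124) - 2415537 = (3 - 6200) - 2415537 = -6197 - 2415537 = -2421734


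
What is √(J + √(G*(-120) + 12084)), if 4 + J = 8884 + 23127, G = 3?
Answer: √(32007 + 2*√2931) ≈ 179.21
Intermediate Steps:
J = 32007 (J = -4 + (8884 + 23127) = -4 + 32011 = 32007)
√(J + √(G*(-120) + 12084)) = √(32007 + √(3*(-120) + 12084)) = √(32007 + √(-360 + 12084)) = √(32007 + √11724) = √(32007 + 2*√2931)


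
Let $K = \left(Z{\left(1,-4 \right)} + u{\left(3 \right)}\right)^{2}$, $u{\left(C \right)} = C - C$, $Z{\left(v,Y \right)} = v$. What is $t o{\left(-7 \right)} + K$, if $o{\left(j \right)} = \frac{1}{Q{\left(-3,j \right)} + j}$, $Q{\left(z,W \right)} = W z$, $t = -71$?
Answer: $- \frac{57}{14} \approx -4.0714$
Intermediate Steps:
$u{\left(C \right)} = 0$
$o{\left(j \right)} = - \frac{1}{2 j}$ ($o{\left(j \right)} = \frac{1}{j \left(-3\right) + j} = \frac{1}{- 3 j + j} = \frac{1}{\left(-2\right) j} = - \frac{1}{2 j}$)
$K = 1$ ($K = \left(1 + 0\right)^{2} = 1^{2} = 1$)
$t o{\left(-7 \right)} + K = - 71 \left(- \frac{1}{2 \left(-7\right)}\right) + 1 = - 71 \left(\left(- \frac{1}{2}\right) \left(- \frac{1}{7}\right)\right) + 1 = \left(-71\right) \frac{1}{14} + 1 = - \frac{71}{14} + 1 = - \frac{57}{14}$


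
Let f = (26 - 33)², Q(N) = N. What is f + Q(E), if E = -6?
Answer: 43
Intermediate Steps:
f = 49 (f = (-7)² = 49)
f + Q(E) = 49 - 6 = 43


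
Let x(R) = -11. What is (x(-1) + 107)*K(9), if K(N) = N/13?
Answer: 864/13 ≈ 66.462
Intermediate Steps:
K(N) = N/13 (K(N) = N*(1/13) = N/13)
(x(-1) + 107)*K(9) = (-11 + 107)*((1/13)*9) = 96*(9/13) = 864/13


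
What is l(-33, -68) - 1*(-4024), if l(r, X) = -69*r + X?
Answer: 6233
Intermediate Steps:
l(r, X) = X - 69*r
l(-33, -68) - 1*(-4024) = (-68 - 69*(-33)) - 1*(-4024) = (-68 + 2277) + 4024 = 2209 + 4024 = 6233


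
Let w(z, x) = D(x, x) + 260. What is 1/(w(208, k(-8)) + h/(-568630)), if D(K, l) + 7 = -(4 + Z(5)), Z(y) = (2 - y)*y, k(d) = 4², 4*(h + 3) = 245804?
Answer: 284315/75028436 ≈ 0.0037894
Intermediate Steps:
h = 61448 (h = -3 + (¼)*245804 = -3 + 61451 = 61448)
k(d) = 16
Z(y) = y*(2 - y)
D(K, l) = 4 (D(K, l) = -7 - (4 + 5*(2 - 1*5)) = -7 - (4 + 5*(2 - 5)) = -7 - (4 + 5*(-3)) = -7 - (4 - 15) = -7 - 1*(-11) = -7 + 11 = 4)
w(z, x) = 264 (w(z, x) = 4 + 260 = 264)
1/(w(208, k(-8)) + h/(-568630)) = 1/(264 + 61448/(-568630)) = 1/(264 + 61448*(-1/568630)) = 1/(264 - 30724/284315) = 1/(75028436/284315) = 284315/75028436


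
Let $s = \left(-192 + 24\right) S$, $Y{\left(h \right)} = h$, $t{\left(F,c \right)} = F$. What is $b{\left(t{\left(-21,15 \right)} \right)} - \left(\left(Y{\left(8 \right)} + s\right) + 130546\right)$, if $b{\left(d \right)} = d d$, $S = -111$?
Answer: $-148761$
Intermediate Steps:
$b{\left(d \right)} = d^{2}$
$s = 18648$ ($s = \left(-192 + 24\right) \left(-111\right) = \left(-168\right) \left(-111\right) = 18648$)
$b{\left(t{\left(-21,15 \right)} \right)} - \left(\left(Y{\left(8 \right)} + s\right) + 130546\right) = \left(-21\right)^{2} - \left(\left(8 + 18648\right) + 130546\right) = 441 - \left(18656 + 130546\right) = 441 - 149202 = -148761$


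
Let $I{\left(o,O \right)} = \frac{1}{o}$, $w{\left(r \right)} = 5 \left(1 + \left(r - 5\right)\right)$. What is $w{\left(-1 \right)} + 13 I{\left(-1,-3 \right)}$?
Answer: $-38$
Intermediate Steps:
$w{\left(r \right)} = -20 + 5 r$ ($w{\left(r \right)} = 5 \left(1 + \left(-5 + r\right)\right) = 5 \left(-4 + r\right) = -20 + 5 r$)
$w{\left(-1 \right)} + 13 I{\left(-1,-3 \right)} = \left(-20 + 5 \left(-1\right)\right) + \frac{13}{-1} = \left(-20 - 5\right) + 13 \left(-1\right) = -25 - 13 = -38$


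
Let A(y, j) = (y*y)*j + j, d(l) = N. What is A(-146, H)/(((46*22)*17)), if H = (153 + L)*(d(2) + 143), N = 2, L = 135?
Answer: 222549480/4301 ≈ 51744.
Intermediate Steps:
d(l) = 2
H = 41760 (H = (153 + 135)*(2 + 143) = 288*145 = 41760)
A(y, j) = j + j*y² (A(y, j) = y²*j + j = j*y² + j = j + j*y²)
A(-146, H)/(((46*22)*17)) = (41760*(1 + (-146)²))/(((46*22)*17)) = (41760*(1 + 21316))/((1012*17)) = (41760*21317)/17204 = 890197920*(1/17204) = 222549480/4301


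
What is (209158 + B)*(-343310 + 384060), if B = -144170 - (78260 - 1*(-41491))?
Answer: -2231592250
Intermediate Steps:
B = -263921 (B = -144170 - (78260 + 41491) = -144170 - 1*119751 = -144170 - 119751 = -263921)
(209158 + B)*(-343310 + 384060) = (209158 - 263921)*(-343310 + 384060) = -54763*40750 = -2231592250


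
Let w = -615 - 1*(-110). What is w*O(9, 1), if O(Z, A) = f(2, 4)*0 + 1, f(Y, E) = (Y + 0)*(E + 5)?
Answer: -505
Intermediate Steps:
w = -505 (w = -615 + 110 = -505)
f(Y, E) = Y*(5 + E)
O(Z, A) = 1 (O(Z, A) = (2*(5 + 4))*0 + 1 = (2*9)*0 + 1 = 18*0 + 1 = 0 + 1 = 1)
w*O(9, 1) = -505*1 = -505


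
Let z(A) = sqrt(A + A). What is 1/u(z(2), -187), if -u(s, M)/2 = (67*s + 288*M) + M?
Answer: 1/107818 ≈ 9.2749e-6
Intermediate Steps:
z(A) = sqrt(2)*sqrt(A) (z(A) = sqrt(2*A) = sqrt(2)*sqrt(A))
u(s, M) = -578*M - 134*s (u(s, M) = -2*((67*s + 288*M) + M) = -2*(67*s + 289*M) = -578*M - 134*s)
1/u(z(2), -187) = 1/(-578*(-187) - 134*sqrt(2)*sqrt(2)) = 1/(108086 - 134*2) = 1/(108086 - 268) = 1/107818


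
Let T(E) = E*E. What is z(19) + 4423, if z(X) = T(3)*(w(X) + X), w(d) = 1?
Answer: 4603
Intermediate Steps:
T(E) = E²
z(X) = 9 + 9*X (z(X) = 3²*(1 + X) = 9*(1 + X) = 9 + 9*X)
z(19) + 4423 = (9 + 9*19) + 4423 = (9 + 171) + 4423 = 180 + 4423 = 4603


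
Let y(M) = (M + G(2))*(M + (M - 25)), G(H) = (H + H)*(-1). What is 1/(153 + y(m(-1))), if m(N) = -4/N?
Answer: 1/153 ≈ 0.0065359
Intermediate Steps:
G(H) = -2*H (G(H) = (2*H)*(-1) = -2*H)
y(M) = (-25 + 2*M)*(-4 + M) (y(M) = (M - 2*2)*(M + (M - 25)) = (M - 4)*(M + (-25 + M)) = (-4 + M)*(-25 + 2*M) = (-25 + 2*M)*(-4 + M))
1/(153 + y(m(-1))) = 1/(153 + (100 - (-132)/(-1) + 2*(-4/(-1))**2)) = 1/(153 + (100 - (-132)*(-1) + 2*(-4*(-1))**2)) = 1/(153 + (100 - 33*4 + 2*4**2)) = 1/(153 + (100 - 132 + 2*16)) = 1/(153 + (100 - 132 + 32)) = 1/(153 + 0) = 1/153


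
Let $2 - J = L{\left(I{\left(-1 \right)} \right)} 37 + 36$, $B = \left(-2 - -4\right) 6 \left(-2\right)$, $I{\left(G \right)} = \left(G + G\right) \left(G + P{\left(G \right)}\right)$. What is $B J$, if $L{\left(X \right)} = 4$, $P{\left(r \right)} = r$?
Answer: $4368$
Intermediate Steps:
$I{\left(G \right)} = 4 G^{2}$ ($I{\left(G \right)} = \left(G + G\right) \left(G + G\right) = 2 G 2 G = 4 G^{2}$)
$B = -24$ ($B = \left(-2 + 4\right) 6 \left(-2\right) = 2 \cdot 6 \left(-2\right) = 12 \left(-2\right) = -24$)
$J = -182$ ($J = 2 - \left(4 \cdot 37 + 36\right) = 2 - \left(148 + 36\right) = 2 - 184 = -182$)
$B J = \left(-24\right) \left(-182\right) = 4368$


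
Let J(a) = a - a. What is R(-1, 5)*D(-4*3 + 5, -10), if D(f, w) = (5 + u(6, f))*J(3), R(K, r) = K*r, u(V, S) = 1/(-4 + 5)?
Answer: 0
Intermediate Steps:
J(a) = 0
u(V, S) = 1 (u(V, S) = 1/1 = 1)
D(f, w) = 0 (D(f, w) = (5 + 1)*0 = 6*0 = 0)
R(-1, 5)*D(-4*3 + 5, -10) = -1*5*0 = -5*0 = 0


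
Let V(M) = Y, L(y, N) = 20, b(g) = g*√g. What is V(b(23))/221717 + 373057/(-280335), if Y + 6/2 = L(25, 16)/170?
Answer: -1406136077188/1056635598315 ≈ -1.3308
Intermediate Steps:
b(g) = g^(3/2)
Y = -49/17 (Y = -3 + 20/170 = -3 + 20*(1/170) = -3 + 2/17 = -49/17 ≈ -2.8824)
V(M) = -49/17
V(b(23))/221717 + 373057/(-280335) = -49/17/221717 + 373057/(-280335) = -49/17*1/221717 + 373057*(-1/280335) = -49/3769189 - 373057/280335 = -1406136077188/1056635598315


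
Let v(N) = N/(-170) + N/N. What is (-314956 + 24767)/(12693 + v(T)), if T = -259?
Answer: -49332130/2158239 ≈ -22.858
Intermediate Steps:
v(N) = 1 - N/170 (v(N) = N*(-1/170) + 1 = -N/170 + 1 = 1 - N/170)
(-314956 + 24767)/(12693 + v(T)) = (-314956 + 24767)/(12693 + (1 - 1/170*(-259))) = -290189/(12693 + (1 + 259/170)) = -290189/(12693 + 429/170) = -290189/2158239/170 = -290189*170/2158239 = -49332130/2158239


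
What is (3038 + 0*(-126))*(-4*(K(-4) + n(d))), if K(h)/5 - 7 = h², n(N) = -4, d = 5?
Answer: -1348872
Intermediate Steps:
K(h) = 35 + 5*h²
(3038 + 0*(-126))*(-4*(K(-4) + n(d))) = (3038 + 0*(-126))*(-4*((35 + 5*(-4)²) - 4)) = (3038 + 0)*(-4*((35 + 5*16) - 4)) = 3038*(-4*((35 + 80) - 4)) = 3038*(-4*(115 - 4)) = 3038*(-4*111) = 3038*(-444) = -1348872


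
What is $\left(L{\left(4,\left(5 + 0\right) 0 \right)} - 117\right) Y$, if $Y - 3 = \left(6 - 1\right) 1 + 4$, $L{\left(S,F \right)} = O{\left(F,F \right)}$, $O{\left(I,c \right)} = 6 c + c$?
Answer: $-1404$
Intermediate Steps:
$O{\left(I,c \right)} = 7 c$
$L{\left(S,F \right)} = 7 F$
$Y = 12$ ($Y = 3 + \left(\left(6 - 1\right) 1 + 4\right) = 3 + \left(5 \cdot 1 + 4\right) = 3 + \left(5 + 4\right) = 3 + 9 = 12$)
$\left(L{\left(4,\left(5 + 0\right) 0 \right)} - 117\right) Y = \left(7 \left(5 + 0\right) 0 - 117\right) 12 = \left(7 \cdot 5 \cdot 0 - 117\right) 12 = \left(7 \cdot 0 - 117\right) 12 = \left(0 - 117\right) 12 = \left(-117\right) 12 = -1404$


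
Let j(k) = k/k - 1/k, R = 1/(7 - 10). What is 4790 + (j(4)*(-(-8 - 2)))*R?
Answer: 9575/2 ≈ 4787.5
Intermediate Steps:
R = -⅓ (R = 1/(-3) = -⅓ ≈ -0.33333)
j(k) = 1 - 1/k
4790 + (j(4)*(-(-8 - 2)))*R = 4790 + (((-1 + 4)/4)*(-(-8 - 2)))*(-⅓) = 4790 + (((¼)*3)*(-1*(-10)))*(-⅓) = 4790 + ((¾)*10)*(-⅓) = 4790 + (15/2)*(-⅓) = 4790 - 5/2 = 9575/2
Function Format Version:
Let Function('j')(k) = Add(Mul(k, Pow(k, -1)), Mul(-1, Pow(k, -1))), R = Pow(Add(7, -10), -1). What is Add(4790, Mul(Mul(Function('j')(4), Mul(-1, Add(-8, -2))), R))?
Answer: Rational(9575, 2) ≈ 4787.5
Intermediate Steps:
R = Rational(-1, 3) (R = Pow(-3, -1) = Rational(-1, 3) ≈ -0.33333)
Function('j')(k) = Add(1, Mul(-1, Pow(k, -1)))
Add(4790, Mul(Mul(Function('j')(4), Mul(-1, Add(-8, -2))), R)) = Add(4790, Mul(Mul(Mul(Pow(4, -1), Add(-1, 4)), Mul(-1, Add(-8, -2))), Rational(-1, 3))) = Add(4790, Mul(Mul(Mul(Rational(1, 4), 3), Mul(-1, -10)), Rational(-1, 3))) = Add(4790, Mul(Mul(Rational(3, 4), 10), Rational(-1, 3))) = Add(4790, Mul(Rational(15, 2), Rational(-1, 3))) = Add(4790, Rational(-5, 2)) = Rational(9575, 2)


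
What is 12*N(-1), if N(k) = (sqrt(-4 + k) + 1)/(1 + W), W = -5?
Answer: -3 - 3*I*sqrt(5) ≈ -3.0 - 6.7082*I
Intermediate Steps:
N(k) = -1/4 - sqrt(-4 + k)/4 (N(k) = (sqrt(-4 + k) + 1)/(1 - 5) = (1 + sqrt(-4 + k))/(-4) = (1 + sqrt(-4 + k))*(-1/4) = -1/4 - sqrt(-4 + k)/4)
12*N(-1) = 12*(-1/4 - sqrt(-4 - 1)/4) = 12*(-1/4 - I*sqrt(5)/4) = -3 - 3*I*sqrt(5)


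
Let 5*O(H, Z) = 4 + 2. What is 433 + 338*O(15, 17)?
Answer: 4193/5 ≈ 838.60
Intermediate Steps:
O(H, Z) = 6/5 (O(H, Z) = (4 + 2)/5 = (1/5)*6 = 6/5)
433 + 338*O(15, 17) = 433 + 338*(6/5) = 433 + 2028/5 = 4193/5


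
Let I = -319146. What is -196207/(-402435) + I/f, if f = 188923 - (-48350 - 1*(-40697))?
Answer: -4084815149/3595866480 ≈ -1.1360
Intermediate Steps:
f = 196576 (f = 188923 - (-48350 + 40697) = 188923 - 1*(-7653) = 188923 + 7653 = 196576)
-196207/(-402435) + I/f = -196207/(-402435) - 319146/196576 = -196207*(-1/402435) - 319146*1/196576 = 17837/36585 - 159573/98288 = -4084815149/3595866480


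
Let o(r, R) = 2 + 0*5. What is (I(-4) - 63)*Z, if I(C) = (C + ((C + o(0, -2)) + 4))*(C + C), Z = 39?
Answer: -1833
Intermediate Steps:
o(r, R) = 2 (o(r, R) = 2 + 0 = 2)
I(C) = 2*C*(6 + 2*C) (I(C) = (C + ((C + 2) + 4))*(C + C) = (C + ((2 + C) + 4))*(2*C) = (C + (6 + C))*(2*C) = (6 + 2*C)*(2*C) = 2*C*(6 + 2*C))
(I(-4) - 63)*Z = (4*(-4)*(3 - 4) - 63)*39 = (4*(-4)*(-1) - 63)*39 = (16 - 63)*39 = -47*39 = -1833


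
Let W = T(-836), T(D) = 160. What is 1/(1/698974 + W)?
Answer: 698974/111835841 ≈ 0.0062500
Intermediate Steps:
W = 160
1/(1/698974 + W) = 1/(1/698974 + 160) = 1/(111835841/698974) = 698974/111835841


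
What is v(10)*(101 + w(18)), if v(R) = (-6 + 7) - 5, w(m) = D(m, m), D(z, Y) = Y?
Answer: -476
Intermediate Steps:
w(m) = m
v(R) = -4 (v(R) = 1 - 5 = -4)
v(10)*(101 + w(18)) = -4*(101 + 18) = -4*119 = -476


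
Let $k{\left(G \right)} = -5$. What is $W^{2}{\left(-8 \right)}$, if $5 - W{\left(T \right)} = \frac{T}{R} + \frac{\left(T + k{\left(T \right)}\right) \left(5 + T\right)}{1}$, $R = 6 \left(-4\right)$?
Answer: $\frac{10609}{9} \approx 1178.8$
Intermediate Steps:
$R = -24$
$W{\left(T \right)} = 5 + \frac{T}{24} - \left(-5 + T\right) \left(5 + T\right)$ ($W{\left(T \right)} = 5 - \left(\frac{T}{-24} + \frac{\left(T - 5\right) \left(5 + T\right)}{1}\right) = 5 - \left(T \left(- \frac{1}{24}\right) + \left(-5 + T\right) \left(5 + T\right) 1\right) = 5 - \left(- \frac{T}{24} + \left(-5 + T\right) \left(5 + T\right)\right) = 5 + \left(\frac{T}{24} - \left(-5 + T\right) \left(5 + T\right)\right) = 5 + \frac{T}{24} - \left(-5 + T\right) \left(5 + T\right)$)
$W^{2}{\left(-8 \right)} = \left(30 - \left(-8\right)^{2} + \frac{1}{24} \left(-8\right)\right)^{2} = \left(30 - 64 - \frac{1}{3}\right)^{2} = \left(- \frac{103}{3}\right)^{2} = \frac{10609}{9}$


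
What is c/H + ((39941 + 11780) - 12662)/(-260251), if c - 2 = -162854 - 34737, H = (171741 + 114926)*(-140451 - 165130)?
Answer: -3421516529141254/22797984614140277 ≈ -0.15008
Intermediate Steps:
H = -87599988527 (H = 286667*(-305581) = -87599988527)
c = -197589 (c = 2 + (-162854 - 34737) = 2 - 197591 = -197589)
c/H + ((39941 + 11780) - 12662)/(-260251) = -197589/(-87599988527) + ((39941 + 11780) - 12662)/(-260251) = -197589*(-1/87599988527) + (51721 - 12662)*(-1/260251) = 197589/87599988527 + 39059*(-1/260251) = 197589/87599988527 - 39059/260251 = -3421516529141254/22797984614140277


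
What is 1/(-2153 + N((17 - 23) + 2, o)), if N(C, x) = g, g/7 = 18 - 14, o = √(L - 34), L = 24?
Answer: -1/2125 ≈ -0.00047059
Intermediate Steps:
o = I*√10 (o = √(24 - 34) = √(-10) = I*√10 ≈ 3.1623*I)
g = 28 (g = 7*(18 - 14) = 7*4 = 28)
N(C, x) = 28
1/(-2153 + N((17 - 23) + 2, o)) = 1/(-2153 + 28) = 1/(-2125) = -1/2125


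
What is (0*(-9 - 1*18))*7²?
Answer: 0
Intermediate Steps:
(0*(-9 - 1*18))*7² = (0*(-9 - 18))*49 = (0*(-27))*49 = 0*49 = 0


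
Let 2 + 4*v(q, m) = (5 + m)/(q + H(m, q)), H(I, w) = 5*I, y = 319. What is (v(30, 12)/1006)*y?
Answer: -51997/362160 ≈ -0.14357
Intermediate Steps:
v(q, m) = -1/2 + (5 + m)/(4*(q + 5*m)) (v(q, m) = -1/2 + ((5 + m)/(q + 5*m))/4 = -1/2 + (5 + m)/(4*(q + 5*m)))
(v(30, 12)/1006)*y = (((5 - 9*12 - 2*30)/(4*(30 + 5*12)))/1006)*319 = (((5 - 108 - 60)/(4*(30 + 60)))*(1/1006))*319 = (((1/4)*(-163)/90)*(1/1006))*319 = (((1/4)*(1/90)*(-163))*(1/1006))*319 = -163/360*1/1006*319 = -163/362160*319 = -51997/362160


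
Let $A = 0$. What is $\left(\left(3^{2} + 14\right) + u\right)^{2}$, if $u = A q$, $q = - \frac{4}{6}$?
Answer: $529$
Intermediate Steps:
$q = - \frac{2}{3}$ ($q = \left(-4\right) \frac{1}{6} = - \frac{2}{3} \approx -0.66667$)
$u = 0$ ($u = 0 \left(- \frac{2}{3}\right) = 0$)
$\left(\left(3^{2} + 14\right) + u\right)^{2} = \left(\left(3^{2} + 14\right) + 0\right)^{2} = \left(\left(9 + 14\right) + 0\right)^{2} = \left(23 + 0\right)^{2} = 23^{2} = 529$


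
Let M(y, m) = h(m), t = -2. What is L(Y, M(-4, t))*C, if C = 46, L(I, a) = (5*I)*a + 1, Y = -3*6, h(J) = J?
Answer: 8326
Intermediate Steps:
M(y, m) = m
Y = -18
L(I, a) = 1 + 5*I*a (L(I, a) = 5*I*a + 1 = 1 + 5*I*a)
L(Y, M(-4, t))*C = (1 + 5*(-18)*(-2))*46 = (1 + 180)*46 = 181*46 = 8326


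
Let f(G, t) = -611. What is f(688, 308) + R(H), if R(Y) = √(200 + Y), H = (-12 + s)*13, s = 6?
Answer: -611 + √122 ≈ -599.96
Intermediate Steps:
H = -78 (H = (-12 + 6)*13 = -6*13 = -78)
f(688, 308) + R(H) = -611 + √(200 - 78) = -611 + √122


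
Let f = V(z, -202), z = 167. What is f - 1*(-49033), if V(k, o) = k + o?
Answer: 48998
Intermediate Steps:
f = -35 (f = 167 - 202 = -35)
f - 1*(-49033) = -35 - 1*(-49033) = -35 + 49033 = 48998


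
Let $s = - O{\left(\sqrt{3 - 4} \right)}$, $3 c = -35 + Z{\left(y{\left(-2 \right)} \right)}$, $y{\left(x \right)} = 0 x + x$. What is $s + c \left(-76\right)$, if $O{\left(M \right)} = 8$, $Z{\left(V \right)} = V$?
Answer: $\frac{2788}{3} \approx 929.33$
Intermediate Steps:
$y{\left(x \right)} = x$ ($y{\left(x \right)} = 0 + x = x$)
$c = - \frac{37}{3}$ ($c = \frac{-35 - 2}{3} = \frac{1}{3} \left(-37\right) = - \frac{37}{3} \approx -12.333$)
$s = -8$ ($s = \left(-1\right) 8 = -8$)
$s + c \left(-76\right) = -8 - - \frac{2812}{3} = -8 + \frac{2812}{3} = \frac{2788}{3}$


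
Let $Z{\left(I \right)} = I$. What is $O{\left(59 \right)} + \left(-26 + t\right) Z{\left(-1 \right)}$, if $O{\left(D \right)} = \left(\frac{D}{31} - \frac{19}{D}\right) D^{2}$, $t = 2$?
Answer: $\frac{171372}{31} \approx 5528.1$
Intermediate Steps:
$O{\left(D \right)} = D^{2} \left(- \frac{19}{D} + \frac{D}{31}\right)$ ($O{\left(D \right)} = \left(D \frac{1}{31} - \frac{19}{D}\right) D^{2} = \left(\frac{D}{31} - \frac{19}{D}\right) D^{2} = \left(- \frac{19}{D} + \frac{D}{31}\right) D^{2} = D^{2} \left(- \frac{19}{D} + \frac{D}{31}\right)$)
$O{\left(59 \right)} + \left(-26 + t\right) Z{\left(-1 \right)} = \frac{1}{31} \cdot 59 \left(-589 + 59^{2}\right) + \left(-26 + 2\right) \left(-1\right) = \frac{1}{31} \cdot 59 \left(-589 + 3481\right) - -24 = \frac{1}{31} \cdot 59 \cdot 2892 + 24 = \frac{170628}{31} + 24 = \frac{171372}{31}$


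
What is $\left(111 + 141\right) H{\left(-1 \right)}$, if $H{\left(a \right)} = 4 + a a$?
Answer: $1260$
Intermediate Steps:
$H{\left(a \right)} = 4 + a^{2}$
$\left(111 + 141\right) H{\left(-1 \right)} = \left(111 + 141\right) \left(4 + \left(-1\right)^{2}\right) = 252 \left(4 + 1\right) = 252 \cdot 5 = 1260$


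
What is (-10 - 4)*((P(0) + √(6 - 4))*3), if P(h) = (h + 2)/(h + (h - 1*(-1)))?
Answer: -84 - 42*√2 ≈ -143.40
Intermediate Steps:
P(h) = (2 + h)/(1 + 2*h) (P(h) = (2 + h)/(h + (h + 1)) = (2 + h)/(h + (1 + h)) = (2 + h)/(1 + 2*h))
(-10 - 4)*((P(0) + √(6 - 4))*3) = (-10 - 4)*(((2 + 0)/(1 + 2*0) + √(6 - 4))*3) = -14*(2/(1 + 0) + √2)*3 = -14*(2/1 + √2)*3 = -14*(1*2 + √2)*3 = -14*(2 + √2)*3 = -14*(6 + 3*√2) = -84 - 42*√2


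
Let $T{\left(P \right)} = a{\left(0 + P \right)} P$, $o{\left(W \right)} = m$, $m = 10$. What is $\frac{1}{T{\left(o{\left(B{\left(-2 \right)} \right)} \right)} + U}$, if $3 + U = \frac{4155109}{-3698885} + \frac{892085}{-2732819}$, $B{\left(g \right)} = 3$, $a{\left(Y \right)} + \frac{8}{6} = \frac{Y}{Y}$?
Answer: $- \frac{30325149620445}{236023922871973} \approx -0.12848$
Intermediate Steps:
$a{\left(Y \right)} = - \frac{1}{3}$ ($a{\left(Y \right)} = - \frac{4}{3} + \frac{Y}{Y} = - \frac{4}{3} + 1 = - \frac{1}{3}$)
$o{\left(W \right)} = 10$
$T{\left(P \right)} = - \frac{P}{3}$
$U = - \frac{44980030267941}{10108383206815}$ ($U = -3 + \left(\frac{4155109}{-3698885} + \frac{892085}{-2732819}\right) = -3 + \left(4155109 \left(- \frac{1}{3698885}\right) + 892085 \left(- \frac{1}{2732819}\right)\right) = -3 - \frac{14654880647496}{10108383206815} = - \frac{44980030267941}{10108383206815} \approx -4.4498$)
$\frac{1}{T{\left(o{\left(B{\left(-2 \right)} \right)} \right)} + U} = \frac{1}{\left(- \frac{1}{3}\right) 10 - \frac{44980030267941}{10108383206815}} = \frac{1}{- \frac{10}{3} - \frac{44980030267941}{10108383206815}} = \frac{1}{- \frac{236023922871973}{30325149620445}} = - \frac{30325149620445}{236023922871973}$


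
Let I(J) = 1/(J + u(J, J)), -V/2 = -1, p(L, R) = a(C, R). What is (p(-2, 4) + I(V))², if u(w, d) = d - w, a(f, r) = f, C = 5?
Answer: 121/4 ≈ 30.250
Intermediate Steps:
p(L, R) = 5
V = 2 (V = -2*(-1) = 2)
I(J) = 1/J (I(J) = 1/(J + (J - J)) = 1/(J + 0) = 1/J)
(p(-2, 4) + I(V))² = (5 + 1/2)² = (5 + ½)² = (11/2)² = 121/4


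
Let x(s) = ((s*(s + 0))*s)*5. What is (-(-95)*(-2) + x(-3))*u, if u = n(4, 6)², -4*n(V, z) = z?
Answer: -2925/4 ≈ -731.25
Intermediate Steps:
n(V, z) = -z/4
u = 9/4 (u = (-¼*6)² = (-3/2)² = 9/4 ≈ 2.2500)
x(s) = 5*s³ (x(s) = ((s*s)*s)*5 = (s²*s)*5 = s³*5 = 5*s³)
(-(-95)*(-2) + x(-3))*u = (-(-95)*(-2) + 5*(-3)³)*(9/4) = (-19*10 + 5*(-27))*(9/4) = (-190 - 135)*(9/4) = -325*9/4 = -2925/4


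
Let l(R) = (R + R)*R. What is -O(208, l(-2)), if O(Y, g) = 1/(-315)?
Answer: 1/315 ≈ 0.0031746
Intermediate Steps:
l(R) = 2*R**2 (l(R) = (2*R)*R = 2*R**2)
O(Y, g) = -1/315
-O(208, l(-2)) = -1*(-1/315) = 1/315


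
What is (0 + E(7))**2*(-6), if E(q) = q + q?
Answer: -1176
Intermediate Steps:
E(q) = 2*q
(0 + E(7))**2*(-6) = (0 + 2*7)**2*(-6) = (0 + 14)**2*(-6) = 14**2*(-6) = 196*(-6) = -1176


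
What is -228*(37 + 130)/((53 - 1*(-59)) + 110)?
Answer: -6346/37 ≈ -171.51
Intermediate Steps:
-228*(37 + 130)/((53 - 1*(-59)) + 110) = -38076/((53 + 59) + 110) = -38076/(112 + 110) = -38076/222 = -228*167/222 = -6346/37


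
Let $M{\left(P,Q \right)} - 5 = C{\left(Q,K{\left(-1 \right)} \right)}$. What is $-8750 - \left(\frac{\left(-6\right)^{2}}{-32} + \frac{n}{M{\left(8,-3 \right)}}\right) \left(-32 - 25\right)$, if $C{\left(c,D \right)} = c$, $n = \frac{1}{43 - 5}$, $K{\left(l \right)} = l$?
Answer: $- \frac{70507}{8} \approx -8813.4$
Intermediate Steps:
$n = \frac{1}{38} \approx 0.026316$
$M{\left(P,Q \right)} = 5 + Q$
$-8750 - \left(\frac{\left(-6\right)^{2}}{-32} + \frac{n}{M{\left(8,-3 \right)}}\right) \left(-32 - 25\right) = -8750 - \left(\frac{\left(-6\right)^{2}}{-32} + \frac{1}{38 \left(5 - 3\right)}\right) \left(-32 - 25\right) = -8750 - \left(36 \left(- \frac{1}{32}\right) + \frac{1}{38 \cdot 2}\right) \left(-57\right) = -8750 - \left(- \frac{9}{8} + \frac{1}{38} \cdot \frac{1}{2}\right) \left(-57\right) = -8750 - \left(- \frac{9}{8} + \frac{1}{76}\right) \left(-57\right) = -8750 - \left(- \frac{169}{152}\right) \left(-57\right) = -8750 - \frac{507}{8} = - \frac{70507}{8}$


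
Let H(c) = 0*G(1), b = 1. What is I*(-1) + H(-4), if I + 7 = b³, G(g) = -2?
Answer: 6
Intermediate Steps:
I = -6 (I = -7 + 1³ = -7 + 1 = -6)
H(c) = 0 (H(c) = 0*(-2) = 0)
I*(-1) + H(-4) = -6*(-1) + 0 = 6 + 0 = 6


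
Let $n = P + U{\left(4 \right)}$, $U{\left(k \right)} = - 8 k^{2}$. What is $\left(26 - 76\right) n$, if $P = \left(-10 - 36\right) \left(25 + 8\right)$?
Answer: $82300$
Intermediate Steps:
$P = -1518$ ($P = \left(-46\right) 33 = -1518$)
$n = -1646$ ($n = -1518 - 8 \cdot 4^{2} = -1518 - 128 = -1646$)
$\left(26 - 76\right) n = \left(26 - 76\right) \left(-1646\right) = \left(-50\right) \left(-1646\right) = 82300$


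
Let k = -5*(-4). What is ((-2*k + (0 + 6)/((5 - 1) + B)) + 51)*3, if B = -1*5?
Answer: 15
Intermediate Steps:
B = -5
k = 20
((-2*k + (0 + 6)/((5 - 1) + B)) + 51)*3 = ((-2*20 + (0 + 6)/((5 - 1) - 5)) + 51)*3 = ((-40 + 6/(4 - 5)) + 51)*3 = ((-40 + 6/(-1)) + 51)*3 = ((-40 + 6*(-1)) + 51)*3 = ((-40 - 6) + 51)*3 = (-46 + 51)*3 = 5*3 = 15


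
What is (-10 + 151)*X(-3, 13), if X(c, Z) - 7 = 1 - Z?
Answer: -705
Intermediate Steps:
X(c, Z) = 8 - Z (X(c, Z) = 7 + (1 - Z) = 8 - Z)
(-10 + 151)*X(-3, 13) = (-10 + 151)*(8 - 1*13) = 141*(8 - 13) = 141*(-5) = -705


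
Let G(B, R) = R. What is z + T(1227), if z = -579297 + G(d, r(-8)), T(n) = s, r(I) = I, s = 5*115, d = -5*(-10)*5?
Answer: -578730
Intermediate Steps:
d = 250 (d = 50*5 = 250)
s = 575
T(n) = 575
z = -579305 (z = -579297 - 8 = -579305)
z + T(1227) = -579305 + 575 = -578730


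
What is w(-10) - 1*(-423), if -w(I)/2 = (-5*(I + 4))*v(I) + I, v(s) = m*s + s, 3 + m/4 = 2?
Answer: -1357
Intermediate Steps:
m = -4 (m = -12 + 4*2 = -12 + 8 = -4)
v(s) = -3*s (v(s) = -4*s + s = -3*s)
w(I) = -2*I + 6*I*(-20 - 5*I) (w(I) = -2*((-5*(I + 4))*(-3*I) + I) = -2*((-5*(4 + I))*(-3*I) + I) = -2*((-20 - 5*I)*(-3*I) + I) = -2*(-3*I*(-20 - 5*I) + I) = -2*(I - 3*I*(-20 - 5*I)) = -2*I + 6*I*(-20 - 5*I))
w(-10) - 1*(-423) = 2*(-10)*(-61 - 15*(-10)) - 1*(-423) = 2*(-10)*(-61 + 150) + 423 = 2*(-10)*89 + 423 = -1780 + 423 = -1357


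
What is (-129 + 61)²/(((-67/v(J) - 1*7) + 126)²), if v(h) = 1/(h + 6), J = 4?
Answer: 4624/303601 ≈ 0.015231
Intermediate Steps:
v(h) = 1/(6 + h)
(-129 + 61)²/(((-67/v(J) - 1*7) + 126)²) = (-129 + 61)²/(((-67/(1/(6 + 4)) - 1*7) + 126)²) = (-68)²/(((-67/(1/10) - 7) + 126)²) = 4624/(((-67/⅒ - 7) + 126)²) = 4624/(((-67*10 - 7) + 126)²) = 4624/(((-670 - 7) + 126)²) = 4624/((-677 + 126)²) = 4624/((-551)²) = 4624/303601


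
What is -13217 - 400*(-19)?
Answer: -5617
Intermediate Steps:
-13217 - 400*(-19) = -13217 + 7600 = -5617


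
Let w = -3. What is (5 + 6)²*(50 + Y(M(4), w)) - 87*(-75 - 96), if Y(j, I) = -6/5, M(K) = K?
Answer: 103909/5 ≈ 20782.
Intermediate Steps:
Y(j, I) = -6/5 (Y(j, I) = -6*⅕ = -6/5)
(5 + 6)²*(50 + Y(M(4), w)) - 87*(-75 - 96) = (5 + 6)²*(50 - 6/5) - 87*(-75 - 96) = 11²*(244/5) - 87*(-171) = 121*(244/5) - 1*(-14877) = 29524/5 + 14877 = 103909/5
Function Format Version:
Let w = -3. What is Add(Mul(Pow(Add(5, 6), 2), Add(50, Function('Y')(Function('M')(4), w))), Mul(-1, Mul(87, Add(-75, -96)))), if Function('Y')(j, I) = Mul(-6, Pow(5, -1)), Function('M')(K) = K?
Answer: Rational(103909, 5) ≈ 20782.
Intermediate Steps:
Function('Y')(j, I) = Rational(-6, 5) (Function('Y')(j, I) = Mul(-6, Rational(1, 5)) = Rational(-6, 5))
Add(Mul(Pow(Add(5, 6), 2), Add(50, Function('Y')(Function('M')(4), w))), Mul(-1, Mul(87, Add(-75, -96)))) = Add(Mul(Pow(Add(5, 6), 2), Add(50, Rational(-6, 5))), Mul(-1, Mul(87, Add(-75, -96)))) = Add(Mul(Pow(11, 2), Rational(244, 5)), Mul(-1, Mul(87, -171))) = Add(Mul(121, Rational(244, 5)), Mul(-1, -14877)) = Add(Rational(29524, 5), 14877) = Rational(103909, 5)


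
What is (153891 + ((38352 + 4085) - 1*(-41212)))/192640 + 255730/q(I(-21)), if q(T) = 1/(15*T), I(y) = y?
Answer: -775905266523/9632 ≈ -8.0555e+7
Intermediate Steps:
q(T) = 1/(15*T)
(153891 + ((38352 + 4085) - 1*(-41212)))/192640 + 255730/q(I(-21)) = (153891 + ((38352 + 4085) - 1*(-41212)))/192640 + 255730/(((1/15)/(-21))) = (153891 + (42437 + 41212))*(1/192640) + 255730/(((1/15)*(-1/21))) = (153891 + 83649)*(1/192640) + 255730/(-1/315) = 237540*(1/192640) + 255730*(-315) = 11877/9632 - 80554950 = -775905266523/9632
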